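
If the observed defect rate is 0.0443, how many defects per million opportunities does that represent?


DPMO = defect_rate * 1000000 = 0.0443 * 1000000

44300


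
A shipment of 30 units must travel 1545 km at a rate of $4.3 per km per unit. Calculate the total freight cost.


TC = dist * cost * units = 1545 * 4.3 * 30 = $199305.00

$199305.00


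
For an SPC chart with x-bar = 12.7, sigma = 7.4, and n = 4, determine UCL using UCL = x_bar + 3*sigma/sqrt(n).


UCL = 12.7 + 3 * 7.4 / sqrt(4)

23.8


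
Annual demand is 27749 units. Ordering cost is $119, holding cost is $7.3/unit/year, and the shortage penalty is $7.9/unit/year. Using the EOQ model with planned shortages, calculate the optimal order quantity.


Formula: EOQ* = sqrt(2DS/H) * sqrt((H+P)/P)
Base EOQ = sqrt(2*27749*119/7.3) = 951.15 units
Correction = sqrt((7.3+7.9)/7.9) = 1.3871
EOQ* = 951.15 * 1.3871 = 1319.3 units

1319.3 units


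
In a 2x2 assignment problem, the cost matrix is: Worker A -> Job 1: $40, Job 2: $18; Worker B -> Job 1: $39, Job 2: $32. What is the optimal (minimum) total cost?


Option 1: A->1 + B->2 = $40 + $32 = $72
Option 2: A->2 + B->1 = $18 + $39 = $57
Min cost = min($72, $57) = $57

$57


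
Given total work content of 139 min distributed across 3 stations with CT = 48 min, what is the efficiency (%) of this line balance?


Formula: Efficiency = Sum of Task Times / (N_stations * CT) * 100
Total station capacity = 3 stations * 48 min = 144 min
Efficiency = 139 / 144 * 100 = 96.5%

96.5%


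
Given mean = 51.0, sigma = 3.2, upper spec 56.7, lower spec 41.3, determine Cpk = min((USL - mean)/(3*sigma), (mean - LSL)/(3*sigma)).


Cpu = (56.7 - 51.0) / (3 * 3.2) = 0.59
Cpl = (51.0 - 41.3) / (3 * 3.2) = 1.01
Cpk = min(0.59, 1.01) = 0.59

0.59


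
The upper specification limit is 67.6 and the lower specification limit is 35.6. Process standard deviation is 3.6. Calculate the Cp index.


Cp = (67.6 - 35.6) / (6 * 3.6)

1.48


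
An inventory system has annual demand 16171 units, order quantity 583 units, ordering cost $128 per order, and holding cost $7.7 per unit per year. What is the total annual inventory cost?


TC = 16171/583 * 128 + 583/2 * 7.7

$5794.96


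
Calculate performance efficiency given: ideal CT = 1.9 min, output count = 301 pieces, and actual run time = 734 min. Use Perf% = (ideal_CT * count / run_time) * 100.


Formula: Performance = (Ideal CT * Total Count) / Run Time * 100
Ideal output time = 1.9 * 301 = 571.9 min
Performance = 571.9 / 734 * 100 = 77.9%

77.9%


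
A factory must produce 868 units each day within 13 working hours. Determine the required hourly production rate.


Formula: Production Rate = Daily Demand / Available Hours
Rate = 868 units/day / 13 hours/day
Rate = 66.8 units/hour

66.8 units/hour


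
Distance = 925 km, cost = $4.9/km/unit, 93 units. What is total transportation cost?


TC = dist * cost * units = 925 * 4.9 * 93 = $421522.50

$421522.50


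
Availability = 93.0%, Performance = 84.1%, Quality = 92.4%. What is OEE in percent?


Formula: OEE = Availability * Performance * Quality / 10000
A * P = 93.0% * 84.1% / 100 = 78.21%
OEE = 78.21% * 92.4% / 100 = 72.3%

72.3%


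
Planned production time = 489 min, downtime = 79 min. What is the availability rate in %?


Formula: Availability = (Planned Time - Downtime) / Planned Time * 100
Uptime = 489 - 79 = 410 min
Availability = 410 / 489 * 100 = 83.8%

83.8%


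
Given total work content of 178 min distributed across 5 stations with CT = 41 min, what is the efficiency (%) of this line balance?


Formula: Efficiency = Sum of Task Times / (N_stations * CT) * 100
Total station capacity = 5 stations * 41 min = 205 min
Efficiency = 178 / 205 * 100 = 86.8%

86.8%


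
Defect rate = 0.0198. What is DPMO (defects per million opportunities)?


DPMO = defect_rate * 1000000 = 0.0198 * 1000000

19800


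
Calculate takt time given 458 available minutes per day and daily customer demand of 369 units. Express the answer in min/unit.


Formula: Takt Time = Available Production Time / Customer Demand
Takt = 458 min/day / 369 units/day
Takt = 1.24 min/unit

1.24 min/unit


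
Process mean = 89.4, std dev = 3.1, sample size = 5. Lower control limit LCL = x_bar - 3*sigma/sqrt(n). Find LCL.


LCL = 89.4 - 3 * 3.1 / sqrt(5)

85.24


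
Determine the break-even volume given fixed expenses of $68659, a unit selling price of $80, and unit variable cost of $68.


Formula: BEQ = Fixed Costs / (Price - Variable Cost)
Contribution margin = $80 - $68 = $12/unit
BEQ = ceil($68659 / $12/unit) = ceil(5721.58) = 5722 units

5722 units


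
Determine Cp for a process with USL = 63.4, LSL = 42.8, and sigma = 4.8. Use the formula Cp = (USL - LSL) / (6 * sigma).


Cp = (63.4 - 42.8) / (6 * 4.8)

0.72


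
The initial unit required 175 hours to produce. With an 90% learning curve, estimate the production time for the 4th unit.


Formula: T_n = T_1 * (learning_rate)^(log2(n)) where learning_rate = rate/100
Doublings = log2(4) = 2
T_n = 175 * 0.9^2
T_n = 175 * 0.81 = 141.8 hours

141.8 hours


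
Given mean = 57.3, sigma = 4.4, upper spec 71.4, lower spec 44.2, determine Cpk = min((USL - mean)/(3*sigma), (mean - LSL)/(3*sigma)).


Cpu = (71.4 - 57.3) / (3 * 4.4) = 1.07
Cpl = (57.3 - 44.2) / (3 * 4.4) = 0.99
Cpk = min(1.07, 0.99) = 0.99

0.99


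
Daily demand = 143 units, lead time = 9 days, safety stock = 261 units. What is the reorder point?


Formula: ROP = (Daily Demand * Lead Time) + Safety Stock
Demand during lead time = 143 * 9 = 1287 units
ROP = 1287 + 261 = 1548 units

1548 units


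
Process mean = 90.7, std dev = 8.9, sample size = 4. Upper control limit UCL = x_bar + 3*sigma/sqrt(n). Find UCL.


UCL = 90.7 + 3 * 8.9 / sqrt(4)

104.05


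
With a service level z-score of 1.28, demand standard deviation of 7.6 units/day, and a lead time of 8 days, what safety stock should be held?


Formula: SS = z * sigma_d * sqrt(LT)
sqrt(LT) = sqrt(8) = 2.8284
SS = 1.28 * 7.6 * 2.8284
SS = 27.5 units

27.5 units


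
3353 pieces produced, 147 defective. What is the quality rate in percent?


Formula: Quality Rate = Good Pieces / Total Pieces * 100
Good pieces = 3353 - 147 = 3206
QR = 3206 / 3353 * 100 = 95.6%

95.6%


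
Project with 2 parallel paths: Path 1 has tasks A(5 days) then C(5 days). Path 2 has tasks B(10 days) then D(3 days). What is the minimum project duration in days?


Path 1 = 5 + 5 = 10 days
Path 2 = 10 + 3 = 13 days
Duration = max(10, 13) = 13 days

13 days


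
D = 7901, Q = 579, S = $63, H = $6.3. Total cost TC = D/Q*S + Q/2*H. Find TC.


TC = 7901/579 * 63 + 579/2 * 6.3

$2683.54


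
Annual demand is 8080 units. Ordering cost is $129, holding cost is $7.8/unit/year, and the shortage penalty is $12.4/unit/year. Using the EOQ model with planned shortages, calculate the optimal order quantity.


Formula: EOQ* = sqrt(2DS/H) * sqrt((H+P)/P)
Base EOQ = sqrt(2*8080*129/7.8) = 516.97 units
Correction = sqrt((7.8+12.4)/12.4) = 1.27634
EOQ* = 516.97 * 1.27634 = 659.8 units

659.8 units


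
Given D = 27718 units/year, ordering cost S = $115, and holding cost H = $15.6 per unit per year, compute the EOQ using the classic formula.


Formula: EOQ = sqrt(2 * D * S / H)
Numerator: 2 * 27718 * 115 = 6375140
2DS/H = 6375140 / 15.6 = 408662.8
EOQ = sqrt(408662.8) = 639.3 units

639.3 units


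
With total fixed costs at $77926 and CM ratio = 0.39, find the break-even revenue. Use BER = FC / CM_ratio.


Formula: BER = Fixed Costs / Contribution Margin Ratio
BER = $77926 / 0.39
BER = $199810.26 (to the nearest cent)

$199810.26


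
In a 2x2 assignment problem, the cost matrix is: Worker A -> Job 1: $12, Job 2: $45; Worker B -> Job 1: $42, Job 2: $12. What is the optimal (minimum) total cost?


Option 1: A->1 + B->2 = $12 + $12 = $24
Option 2: A->2 + B->1 = $45 + $42 = $87
Min cost = min($24, $87) = $24

$24


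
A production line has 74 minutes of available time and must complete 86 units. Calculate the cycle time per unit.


Formula: CT = Available Time / Number of Units
CT = 74 min / 86 units
CT = 0.86 min/unit

0.86 min/unit


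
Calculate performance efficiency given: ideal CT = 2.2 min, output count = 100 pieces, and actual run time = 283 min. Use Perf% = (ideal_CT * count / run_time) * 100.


Formula: Performance = (Ideal CT * Total Count) / Run Time * 100
Ideal output time = 2.2 * 100 = 220.0 min
Performance = 220.0 / 283 * 100 = 77.7%

77.7%


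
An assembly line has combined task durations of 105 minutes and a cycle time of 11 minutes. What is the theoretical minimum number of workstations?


Formula: N_min = ceil(Sum of Task Times / Cycle Time)
N_min = ceil(105 min / 11 min) = ceil(9.5455)
N_min = 10 stations

10


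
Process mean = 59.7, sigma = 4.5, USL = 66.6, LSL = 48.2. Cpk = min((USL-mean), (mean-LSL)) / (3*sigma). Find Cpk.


Cpu = (66.6 - 59.7) / (3 * 4.5) = 0.51
Cpl = (59.7 - 48.2) / (3 * 4.5) = 0.85
Cpk = min(0.51, 0.85) = 0.51

0.51


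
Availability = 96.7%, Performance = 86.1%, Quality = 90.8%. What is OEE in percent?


Formula: OEE = Availability * Performance * Quality / 10000
A * P = 96.7% * 86.1% / 100 = 83.26%
OEE = 83.26% * 90.8% / 100 = 75.6%

75.6%


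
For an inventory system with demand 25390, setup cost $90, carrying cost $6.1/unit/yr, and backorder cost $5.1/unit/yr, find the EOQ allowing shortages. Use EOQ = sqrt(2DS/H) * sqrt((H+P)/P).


Formula: EOQ* = sqrt(2DS/H) * sqrt((H+P)/P)
Base EOQ = sqrt(2*25390*90/6.1) = 865.57 units
Correction = sqrt((6.1+5.1)/5.1) = 1.48192
EOQ* = 865.57 * 1.48192 = 1282.7 units

1282.7 units


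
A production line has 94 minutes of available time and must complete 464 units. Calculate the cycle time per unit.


Formula: CT = Available Time / Number of Units
CT = 94 min / 464 units
CT = 0.2 min/unit

0.2 min/unit


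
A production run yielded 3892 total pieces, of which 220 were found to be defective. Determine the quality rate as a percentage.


Formula: Quality Rate = Good Pieces / Total Pieces * 100
Good pieces = 3892 - 220 = 3672
QR = 3672 / 3892 * 100 = 94.3%

94.3%


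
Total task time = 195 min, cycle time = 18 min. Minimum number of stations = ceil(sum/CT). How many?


Formula: N_min = ceil(Sum of Task Times / Cycle Time)
N_min = ceil(195 min / 18 min) = ceil(10.8333)
N_min = 11 stations

11


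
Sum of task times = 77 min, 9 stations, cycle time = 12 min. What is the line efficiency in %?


Formula: Efficiency = Sum of Task Times / (N_stations * CT) * 100
Total station capacity = 9 stations * 12 min = 108 min
Efficiency = 77 / 108 * 100 = 71.3%

71.3%


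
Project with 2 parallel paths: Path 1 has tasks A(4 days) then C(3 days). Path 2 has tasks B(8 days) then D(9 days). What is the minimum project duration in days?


Path 1 = 4 + 3 = 7 days
Path 2 = 8 + 9 = 17 days
Duration = max(7, 17) = 17 days

17 days


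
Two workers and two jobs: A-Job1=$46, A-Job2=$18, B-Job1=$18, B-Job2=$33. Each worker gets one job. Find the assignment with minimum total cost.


Option 1: A->1 + B->2 = $46 + $33 = $79
Option 2: A->2 + B->1 = $18 + $18 = $36
Min cost = min($79, $36) = $36

$36


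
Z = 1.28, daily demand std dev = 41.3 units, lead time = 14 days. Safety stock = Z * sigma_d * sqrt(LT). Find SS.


Formula: SS = z * sigma_d * sqrt(LT)
sqrt(LT) = sqrt(14) = 3.7417
SS = 1.28 * 41.3 * 3.7417
SS = 197.8 units

197.8 units


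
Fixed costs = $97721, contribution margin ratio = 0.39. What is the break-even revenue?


Formula: BER = Fixed Costs / Contribution Margin Ratio
BER = $97721 / 0.39
BER = $250566.67 (to the nearest cent)

$250566.67


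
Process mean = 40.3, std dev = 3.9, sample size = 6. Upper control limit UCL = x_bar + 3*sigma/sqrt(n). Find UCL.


UCL = 40.3 + 3 * 3.9 / sqrt(6)

45.08


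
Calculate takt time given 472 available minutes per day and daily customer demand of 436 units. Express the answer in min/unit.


Formula: Takt Time = Available Production Time / Customer Demand
Takt = 472 min/day / 436 units/day
Takt = 1.08 min/unit

1.08 min/unit


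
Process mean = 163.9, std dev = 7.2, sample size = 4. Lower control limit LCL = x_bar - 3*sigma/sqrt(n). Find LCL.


LCL = 163.9 - 3 * 7.2 / sqrt(4)

153.1


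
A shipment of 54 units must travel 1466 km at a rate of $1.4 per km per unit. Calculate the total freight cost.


TC = dist * cost * units = 1466 * 1.4 * 54 = $110829.60

$110829.60


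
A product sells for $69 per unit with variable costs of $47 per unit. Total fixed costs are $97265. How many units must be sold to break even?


Formula: BEQ = Fixed Costs / (Price - Variable Cost)
Contribution margin = $69 - $47 = $22/unit
BEQ = ceil($97265 / $22/unit) = ceil(4421.14) = 4422 units

4422 units


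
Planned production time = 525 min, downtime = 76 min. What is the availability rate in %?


Formula: Availability = (Planned Time - Downtime) / Planned Time * 100
Uptime = 525 - 76 = 449 min
Availability = 449 / 525 * 100 = 85.5%

85.5%


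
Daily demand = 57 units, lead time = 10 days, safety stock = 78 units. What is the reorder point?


Formula: ROP = (Daily Demand * Lead Time) + Safety Stock
Demand during lead time = 57 * 10 = 570 units
ROP = 570 + 78 = 648 units

648 units


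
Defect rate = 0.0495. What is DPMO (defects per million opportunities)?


DPMO = defect_rate * 1000000 = 0.0495 * 1000000

49500


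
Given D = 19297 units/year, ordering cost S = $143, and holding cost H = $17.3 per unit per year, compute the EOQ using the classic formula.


Formula: EOQ = sqrt(2 * D * S / H)
Numerator: 2 * 19297 * 143 = 5518942
2DS/H = 5518942 / 17.3 = 319014.0
EOQ = sqrt(319014.0) = 564.8 units

564.8 units


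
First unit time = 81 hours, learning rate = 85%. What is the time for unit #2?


Formula: T_n = T_1 * (learning_rate)^(log2(n)) where learning_rate = rate/100
Doublings = log2(2) = 1
T_n = 81 * 0.85^1
T_n = 81 * 0.85 = 68.9 hours

68.9 hours


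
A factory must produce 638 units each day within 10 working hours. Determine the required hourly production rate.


Formula: Production Rate = Daily Demand / Available Hours
Rate = 638 units/day / 10 hours/day
Rate = 63.8 units/hour

63.8 units/hour


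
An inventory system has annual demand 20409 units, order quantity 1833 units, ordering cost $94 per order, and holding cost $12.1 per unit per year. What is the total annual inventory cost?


TC = 20409/1833 * 94 + 1833/2 * 12.1

$12136.27


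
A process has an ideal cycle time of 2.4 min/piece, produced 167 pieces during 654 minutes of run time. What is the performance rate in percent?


Formula: Performance = (Ideal CT * Total Count) / Run Time * 100
Ideal output time = 2.4 * 167 = 400.8 min
Performance = 400.8 / 654 * 100 = 61.3%

61.3%


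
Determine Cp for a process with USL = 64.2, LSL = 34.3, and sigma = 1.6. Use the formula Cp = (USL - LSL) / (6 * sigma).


Cp = (64.2 - 34.3) / (6 * 1.6)

3.11


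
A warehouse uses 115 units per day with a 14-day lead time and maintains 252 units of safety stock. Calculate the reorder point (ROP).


Formula: ROP = (Daily Demand * Lead Time) + Safety Stock
Demand during lead time = 115 * 14 = 1610 units
ROP = 1610 + 252 = 1862 units

1862 units


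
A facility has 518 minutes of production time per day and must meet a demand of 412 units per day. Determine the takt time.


Formula: Takt Time = Available Production Time / Customer Demand
Takt = 518 min/day / 412 units/day
Takt = 1.26 min/unit

1.26 min/unit


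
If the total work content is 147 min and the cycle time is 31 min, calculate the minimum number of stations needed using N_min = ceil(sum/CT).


Formula: N_min = ceil(Sum of Task Times / Cycle Time)
N_min = ceil(147 min / 31 min) = ceil(4.7419)
N_min = 5 stations

5


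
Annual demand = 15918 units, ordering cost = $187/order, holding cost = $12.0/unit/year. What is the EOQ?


Formula: EOQ = sqrt(2 * D * S / H)
Numerator: 2 * 15918 * 187 = 5953332
2DS/H = 5953332 / 12.0 = 496111.0
EOQ = sqrt(496111.0) = 704.4 units

704.4 units


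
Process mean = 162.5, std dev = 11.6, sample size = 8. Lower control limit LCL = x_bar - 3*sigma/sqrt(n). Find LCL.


LCL = 162.5 - 3 * 11.6 / sqrt(8)

150.2


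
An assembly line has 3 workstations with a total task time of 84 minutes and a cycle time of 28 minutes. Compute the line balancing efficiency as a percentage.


Formula: Efficiency = Sum of Task Times / (N_stations * CT) * 100
Total station capacity = 3 stations * 28 min = 84 min
Efficiency = 84 / 84 * 100 = 100.0%

100.0%


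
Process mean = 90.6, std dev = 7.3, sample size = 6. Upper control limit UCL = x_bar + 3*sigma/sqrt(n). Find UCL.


UCL = 90.6 + 3 * 7.3 / sqrt(6)

99.54


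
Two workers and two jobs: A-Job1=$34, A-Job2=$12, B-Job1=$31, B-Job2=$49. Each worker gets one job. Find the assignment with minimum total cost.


Option 1: A->1 + B->2 = $34 + $49 = $83
Option 2: A->2 + B->1 = $12 + $31 = $43
Min cost = min($83, $43) = $43

$43


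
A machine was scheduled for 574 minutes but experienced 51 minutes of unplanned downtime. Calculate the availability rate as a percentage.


Formula: Availability = (Planned Time - Downtime) / Planned Time * 100
Uptime = 574 - 51 = 523 min
Availability = 523 / 574 * 100 = 91.1%

91.1%


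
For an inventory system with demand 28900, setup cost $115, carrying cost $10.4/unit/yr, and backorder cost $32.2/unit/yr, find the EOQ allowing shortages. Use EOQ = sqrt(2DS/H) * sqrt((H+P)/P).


Formula: EOQ* = sqrt(2DS/H) * sqrt((H+P)/P)
Base EOQ = sqrt(2*28900*115/10.4) = 799.46 units
Correction = sqrt((10.4+32.2)/32.2) = 1.15021
EOQ* = 799.46 * 1.15021 = 919.5 units

919.5 units


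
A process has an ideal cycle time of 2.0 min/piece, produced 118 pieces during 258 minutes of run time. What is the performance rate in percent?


Formula: Performance = (Ideal CT * Total Count) / Run Time * 100
Ideal output time = 2.0 * 118 = 236.0 min
Performance = 236.0 / 258 * 100 = 91.5%

91.5%


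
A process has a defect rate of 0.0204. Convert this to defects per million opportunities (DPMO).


DPMO = defect_rate * 1000000 = 0.0204 * 1000000

20400


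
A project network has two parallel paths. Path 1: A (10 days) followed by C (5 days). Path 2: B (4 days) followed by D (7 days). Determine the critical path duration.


Path 1 = 10 + 5 = 15 days
Path 2 = 4 + 7 = 11 days
Duration = max(15, 11) = 15 days

15 days


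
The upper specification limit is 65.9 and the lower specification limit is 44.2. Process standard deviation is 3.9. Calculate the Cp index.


Cp = (65.9 - 44.2) / (6 * 3.9)

0.93


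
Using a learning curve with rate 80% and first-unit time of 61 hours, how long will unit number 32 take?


Formula: T_n = T_1 * (learning_rate)^(log2(n)) where learning_rate = rate/100
Doublings = log2(32) = 5
T_n = 61 * 0.8^5
T_n = 61 * 0.3277 = 20.0 hours

20.0 hours


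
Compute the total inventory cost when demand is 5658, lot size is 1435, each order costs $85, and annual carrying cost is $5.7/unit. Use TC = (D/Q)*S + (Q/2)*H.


TC = 5658/1435 * 85 + 1435/2 * 5.7

$4424.89


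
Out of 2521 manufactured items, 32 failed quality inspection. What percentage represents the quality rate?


Formula: Quality Rate = Good Pieces / Total Pieces * 100
Good pieces = 2521 - 32 = 2489
QR = 2489 / 2521 * 100 = 98.7%

98.7%


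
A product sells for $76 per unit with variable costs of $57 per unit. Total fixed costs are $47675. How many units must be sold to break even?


Formula: BEQ = Fixed Costs / (Price - Variable Cost)
Contribution margin = $76 - $57 = $19/unit
BEQ = ceil($47675 / $19/unit) = ceil(2509.21) = 2510 units

2510 units


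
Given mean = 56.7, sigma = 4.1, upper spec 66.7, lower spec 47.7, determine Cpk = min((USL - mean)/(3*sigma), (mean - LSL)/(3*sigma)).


Cpu = (66.7 - 56.7) / (3 * 4.1) = 0.81
Cpl = (56.7 - 47.7) / (3 * 4.1) = 0.73
Cpk = min(0.81, 0.73) = 0.73

0.73


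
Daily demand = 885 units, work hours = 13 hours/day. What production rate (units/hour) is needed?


Formula: Production Rate = Daily Demand / Available Hours
Rate = 885 units/day / 13 hours/day
Rate = 68.1 units/hour

68.1 units/hour


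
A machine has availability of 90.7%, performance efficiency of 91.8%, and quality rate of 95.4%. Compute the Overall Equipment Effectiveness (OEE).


Formula: OEE = Availability * Performance * Quality / 10000
A * P = 90.7% * 91.8% / 100 = 83.26%
OEE = 83.26% * 95.4% / 100 = 79.4%

79.4%


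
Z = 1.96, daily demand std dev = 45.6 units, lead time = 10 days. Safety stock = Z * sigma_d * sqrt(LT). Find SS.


Formula: SS = z * sigma_d * sqrt(LT)
sqrt(LT) = sqrt(10) = 3.1623
SS = 1.96 * 45.6 * 3.1623
SS = 282.6 units

282.6 units


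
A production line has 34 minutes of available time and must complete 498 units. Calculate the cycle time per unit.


Formula: CT = Available Time / Number of Units
CT = 34 min / 498 units
CT = 0.07 min/unit

0.07 min/unit


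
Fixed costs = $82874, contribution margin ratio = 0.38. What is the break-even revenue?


Formula: BER = Fixed Costs / Contribution Margin Ratio
BER = $82874 / 0.38
BER = $218089.47 (to the nearest cent)

$218089.47


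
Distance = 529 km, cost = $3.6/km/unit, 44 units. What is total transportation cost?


TC = dist * cost * units = 529 * 3.6 * 44 = $83793.60

$83793.60


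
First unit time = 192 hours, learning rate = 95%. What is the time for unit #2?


Formula: T_n = T_1 * (learning_rate)^(log2(n)) where learning_rate = rate/100
Doublings = log2(2) = 1
T_n = 192 * 0.95^1
T_n = 192 * 0.95 = 182.4 hours

182.4 hours


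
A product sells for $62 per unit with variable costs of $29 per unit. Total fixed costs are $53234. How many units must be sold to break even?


Formula: BEQ = Fixed Costs / (Price - Variable Cost)
Contribution margin = $62 - $29 = $33/unit
BEQ = ceil($53234 / $33/unit) = ceil(1613.15) = 1614 units

1614 units


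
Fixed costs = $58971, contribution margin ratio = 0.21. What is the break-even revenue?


Formula: BER = Fixed Costs / Contribution Margin Ratio
BER = $58971 / 0.21
BER = $280814.29 (to the nearest cent)

$280814.29


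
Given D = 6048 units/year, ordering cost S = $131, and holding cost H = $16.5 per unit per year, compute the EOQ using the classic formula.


Formula: EOQ = sqrt(2 * D * S / H)
Numerator: 2 * 6048 * 131 = 1584576
2DS/H = 1584576 / 16.5 = 96034.9
EOQ = sqrt(96034.9) = 309.9 units

309.9 units


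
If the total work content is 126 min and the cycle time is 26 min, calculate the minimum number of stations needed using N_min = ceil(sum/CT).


Formula: N_min = ceil(Sum of Task Times / Cycle Time)
N_min = ceil(126 min / 26 min) = ceil(4.8462)
N_min = 5 stations

5


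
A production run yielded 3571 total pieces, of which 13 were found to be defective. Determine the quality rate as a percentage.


Formula: Quality Rate = Good Pieces / Total Pieces * 100
Good pieces = 3571 - 13 = 3558
QR = 3558 / 3571 * 100 = 99.6%

99.6%


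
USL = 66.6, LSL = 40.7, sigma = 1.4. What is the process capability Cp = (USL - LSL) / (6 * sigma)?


Cp = (66.6 - 40.7) / (6 * 1.4)

3.08


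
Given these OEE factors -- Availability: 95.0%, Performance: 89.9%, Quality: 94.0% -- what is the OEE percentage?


Formula: OEE = Availability * Performance * Quality / 10000
A * P = 95.0% * 89.9% / 100 = 85.41%
OEE = 85.41% * 94.0% / 100 = 80.3%

80.3%


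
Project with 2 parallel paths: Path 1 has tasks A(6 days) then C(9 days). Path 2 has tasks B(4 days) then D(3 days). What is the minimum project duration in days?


Path 1 = 6 + 9 = 15 days
Path 2 = 4 + 3 = 7 days
Duration = max(15, 7) = 15 days

15 days


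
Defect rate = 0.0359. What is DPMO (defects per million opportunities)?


DPMO = defect_rate * 1000000 = 0.0359 * 1000000

35900


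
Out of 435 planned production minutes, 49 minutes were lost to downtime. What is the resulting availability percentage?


Formula: Availability = (Planned Time - Downtime) / Planned Time * 100
Uptime = 435 - 49 = 386 min
Availability = 386 / 435 * 100 = 88.7%

88.7%


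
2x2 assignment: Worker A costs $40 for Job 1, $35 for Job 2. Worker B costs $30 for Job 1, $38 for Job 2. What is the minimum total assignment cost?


Option 1: A->1 + B->2 = $40 + $38 = $78
Option 2: A->2 + B->1 = $35 + $30 = $65
Min cost = min($78, $65) = $65

$65


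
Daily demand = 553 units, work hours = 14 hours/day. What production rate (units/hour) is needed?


Formula: Production Rate = Daily Demand / Available Hours
Rate = 553 units/day / 14 hours/day
Rate = 39.5 units/hour

39.5 units/hour


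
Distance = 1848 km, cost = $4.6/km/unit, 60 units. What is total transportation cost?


TC = dist * cost * units = 1848 * 4.6 * 60 = $510048.00

$510048.00


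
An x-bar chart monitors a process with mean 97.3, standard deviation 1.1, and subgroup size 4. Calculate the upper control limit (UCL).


UCL = 97.3 + 3 * 1.1 / sqrt(4)

98.95


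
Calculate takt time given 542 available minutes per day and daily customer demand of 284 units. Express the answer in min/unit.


Formula: Takt Time = Available Production Time / Customer Demand
Takt = 542 min/day / 284 units/day
Takt = 1.91 min/unit

1.91 min/unit


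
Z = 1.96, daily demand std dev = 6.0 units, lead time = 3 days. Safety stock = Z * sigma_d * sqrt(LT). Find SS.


Formula: SS = z * sigma_d * sqrt(LT)
sqrt(LT) = sqrt(3) = 1.7321
SS = 1.96 * 6.0 * 1.7321
SS = 20.4 units

20.4 units


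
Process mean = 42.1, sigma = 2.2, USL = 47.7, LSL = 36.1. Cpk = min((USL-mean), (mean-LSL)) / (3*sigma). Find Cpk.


Cpu = (47.7 - 42.1) / (3 * 2.2) = 0.85
Cpl = (42.1 - 36.1) / (3 * 2.2) = 0.91
Cpk = min(0.85, 0.91) = 0.85

0.85


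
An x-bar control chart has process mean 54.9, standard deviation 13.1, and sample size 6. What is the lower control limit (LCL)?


LCL = 54.9 - 3 * 13.1 / sqrt(6)

38.86


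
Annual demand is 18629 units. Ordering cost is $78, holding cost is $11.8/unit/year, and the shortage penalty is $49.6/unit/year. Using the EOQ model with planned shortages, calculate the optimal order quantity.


Formula: EOQ* = sqrt(2DS/H) * sqrt((H+P)/P)
Base EOQ = sqrt(2*18629*78/11.8) = 496.27 units
Correction = sqrt((11.8+49.6)/49.6) = 1.11261
EOQ* = 496.27 * 1.11261 = 552.2 units

552.2 units


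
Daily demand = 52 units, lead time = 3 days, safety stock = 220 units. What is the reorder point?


Formula: ROP = (Daily Demand * Lead Time) + Safety Stock
Demand during lead time = 52 * 3 = 156 units
ROP = 156 + 220 = 376 units

376 units


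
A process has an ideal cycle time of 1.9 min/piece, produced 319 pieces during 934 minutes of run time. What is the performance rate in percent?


Formula: Performance = (Ideal CT * Total Count) / Run Time * 100
Ideal output time = 1.9 * 319 = 606.1 min
Performance = 606.1 / 934 * 100 = 64.9%

64.9%


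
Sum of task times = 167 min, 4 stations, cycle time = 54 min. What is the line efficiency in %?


Formula: Efficiency = Sum of Task Times / (N_stations * CT) * 100
Total station capacity = 4 stations * 54 min = 216 min
Efficiency = 167 / 216 * 100 = 77.3%

77.3%


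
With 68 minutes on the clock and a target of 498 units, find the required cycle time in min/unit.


Formula: CT = Available Time / Number of Units
CT = 68 min / 498 units
CT = 0.14 min/unit

0.14 min/unit


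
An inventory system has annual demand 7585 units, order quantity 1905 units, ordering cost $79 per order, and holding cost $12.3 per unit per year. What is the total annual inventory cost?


TC = 7585/1905 * 79 + 1905/2 * 12.3

$12030.30


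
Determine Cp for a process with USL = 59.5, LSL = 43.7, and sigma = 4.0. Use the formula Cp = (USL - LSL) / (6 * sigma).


Cp = (59.5 - 43.7) / (6 * 4.0)

0.66


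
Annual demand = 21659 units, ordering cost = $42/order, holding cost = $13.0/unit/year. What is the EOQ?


Formula: EOQ = sqrt(2 * D * S / H)
Numerator: 2 * 21659 * 42 = 1819356
2DS/H = 1819356 / 13.0 = 139950.5
EOQ = sqrt(139950.5) = 374.1 units

374.1 units


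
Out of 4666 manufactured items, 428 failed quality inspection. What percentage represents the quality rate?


Formula: Quality Rate = Good Pieces / Total Pieces * 100
Good pieces = 4666 - 428 = 4238
QR = 4238 / 4666 * 100 = 90.8%

90.8%


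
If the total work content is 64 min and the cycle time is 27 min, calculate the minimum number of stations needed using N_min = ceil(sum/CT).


Formula: N_min = ceil(Sum of Task Times / Cycle Time)
N_min = ceil(64 min / 27 min) = ceil(2.3704)
N_min = 3 stations

3


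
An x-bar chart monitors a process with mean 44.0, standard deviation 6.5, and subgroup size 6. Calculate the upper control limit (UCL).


UCL = 44.0 + 3 * 6.5 / sqrt(6)

51.96


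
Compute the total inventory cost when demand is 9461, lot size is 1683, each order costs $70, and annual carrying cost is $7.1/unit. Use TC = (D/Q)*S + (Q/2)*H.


TC = 9461/1683 * 70 + 1683/2 * 7.1

$6368.16


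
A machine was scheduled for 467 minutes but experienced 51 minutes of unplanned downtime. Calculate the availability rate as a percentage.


Formula: Availability = (Planned Time - Downtime) / Planned Time * 100
Uptime = 467 - 51 = 416 min
Availability = 416 / 467 * 100 = 89.1%

89.1%


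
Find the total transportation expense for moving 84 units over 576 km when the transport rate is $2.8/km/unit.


TC = dist * cost * units = 576 * 2.8 * 84 = $135475.20

$135475.20


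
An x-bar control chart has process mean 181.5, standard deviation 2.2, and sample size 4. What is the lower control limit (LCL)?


LCL = 181.5 - 3 * 2.2 / sqrt(4)

178.2


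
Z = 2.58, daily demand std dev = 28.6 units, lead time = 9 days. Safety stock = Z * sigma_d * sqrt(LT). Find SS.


Formula: SS = z * sigma_d * sqrt(LT)
sqrt(LT) = sqrt(9) = 3.0
SS = 2.58 * 28.6 * 3.0
SS = 221.4 units

221.4 units


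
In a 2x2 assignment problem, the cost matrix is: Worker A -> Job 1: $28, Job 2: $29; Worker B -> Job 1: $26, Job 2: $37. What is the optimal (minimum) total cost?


Option 1: A->1 + B->2 = $28 + $37 = $65
Option 2: A->2 + B->1 = $29 + $26 = $55
Min cost = min($65, $55) = $55

$55


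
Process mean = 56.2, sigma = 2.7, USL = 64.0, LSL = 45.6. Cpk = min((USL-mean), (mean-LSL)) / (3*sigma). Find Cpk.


Cpu = (64.0 - 56.2) / (3 * 2.7) = 0.96
Cpl = (56.2 - 45.6) / (3 * 2.7) = 1.31
Cpk = min(0.96, 1.31) = 0.96

0.96


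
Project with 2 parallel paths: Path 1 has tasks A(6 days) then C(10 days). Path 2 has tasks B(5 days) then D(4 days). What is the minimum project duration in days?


Path 1 = 6 + 10 = 16 days
Path 2 = 5 + 4 = 9 days
Duration = max(16, 9) = 16 days

16 days


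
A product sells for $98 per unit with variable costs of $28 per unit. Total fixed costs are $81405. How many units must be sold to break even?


Formula: BEQ = Fixed Costs / (Price - Variable Cost)
Contribution margin = $98 - $28 = $70/unit
BEQ = ceil($81405 / $70/unit) = ceil(1162.93) = 1163 units

1163 units


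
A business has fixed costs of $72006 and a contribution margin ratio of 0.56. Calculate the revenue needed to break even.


Formula: BER = Fixed Costs / Contribution Margin Ratio
BER = $72006 / 0.56
BER = $128582.14 (to the nearest cent)

$128582.14


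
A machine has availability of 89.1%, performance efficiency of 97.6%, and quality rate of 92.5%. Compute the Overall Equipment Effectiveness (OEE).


Formula: OEE = Availability * Performance * Quality / 10000
A * P = 89.1% * 97.6% / 100 = 86.96%
OEE = 86.96% * 92.5% / 100 = 80.4%

80.4%


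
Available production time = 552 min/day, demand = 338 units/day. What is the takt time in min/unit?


Formula: Takt Time = Available Production Time / Customer Demand
Takt = 552 min/day / 338 units/day
Takt = 1.63 min/unit

1.63 min/unit


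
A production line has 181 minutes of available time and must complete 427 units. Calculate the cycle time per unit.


Formula: CT = Available Time / Number of Units
CT = 181 min / 427 units
CT = 0.42 min/unit

0.42 min/unit


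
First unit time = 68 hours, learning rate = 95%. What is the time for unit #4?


Formula: T_n = T_1 * (learning_rate)^(log2(n)) where learning_rate = rate/100
Doublings = log2(4) = 2
T_n = 68 * 0.95^2
T_n = 68 * 0.9025 = 61.4 hours

61.4 hours


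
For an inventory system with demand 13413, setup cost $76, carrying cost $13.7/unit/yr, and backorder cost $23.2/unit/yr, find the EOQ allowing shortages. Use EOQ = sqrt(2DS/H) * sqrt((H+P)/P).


Formula: EOQ* = sqrt(2DS/H) * sqrt((H+P)/P)
Base EOQ = sqrt(2*13413*76/13.7) = 385.77 units
Correction = sqrt((13.7+23.2)/23.2) = 1.26116
EOQ* = 385.77 * 1.26116 = 486.5 units

486.5 units


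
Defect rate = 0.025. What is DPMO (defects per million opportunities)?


DPMO = defect_rate * 1000000 = 0.025 * 1000000

25000


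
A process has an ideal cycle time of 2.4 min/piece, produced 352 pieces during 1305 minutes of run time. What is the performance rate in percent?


Formula: Performance = (Ideal CT * Total Count) / Run Time * 100
Ideal output time = 2.4 * 352 = 844.8 min
Performance = 844.8 / 1305 * 100 = 64.7%

64.7%


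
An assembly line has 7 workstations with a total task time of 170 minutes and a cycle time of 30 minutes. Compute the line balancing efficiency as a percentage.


Formula: Efficiency = Sum of Task Times / (N_stations * CT) * 100
Total station capacity = 7 stations * 30 min = 210 min
Efficiency = 170 / 210 * 100 = 81.0%

81.0%


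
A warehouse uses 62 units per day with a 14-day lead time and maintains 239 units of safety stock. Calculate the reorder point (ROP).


Formula: ROP = (Daily Demand * Lead Time) + Safety Stock
Demand during lead time = 62 * 14 = 868 units
ROP = 868 + 239 = 1107 units

1107 units


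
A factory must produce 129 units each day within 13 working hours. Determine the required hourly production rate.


Formula: Production Rate = Daily Demand / Available Hours
Rate = 129 units/day / 13 hours/day
Rate = 9.9 units/hour

9.9 units/hour


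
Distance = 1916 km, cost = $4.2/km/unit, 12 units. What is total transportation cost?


TC = dist * cost * units = 1916 * 4.2 * 12 = $96566.40

$96566.40


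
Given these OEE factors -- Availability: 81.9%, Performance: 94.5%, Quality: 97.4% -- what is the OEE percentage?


Formula: OEE = Availability * Performance * Quality / 10000
A * P = 81.9% * 94.5% / 100 = 77.4%
OEE = 77.4% * 97.4% / 100 = 75.4%

75.4%


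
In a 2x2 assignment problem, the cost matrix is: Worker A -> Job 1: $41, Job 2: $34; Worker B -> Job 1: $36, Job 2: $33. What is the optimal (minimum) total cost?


Option 1: A->1 + B->2 = $41 + $33 = $74
Option 2: A->2 + B->1 = $34 + $36 = $70
Min cost = min($74, $70) = $70

$70


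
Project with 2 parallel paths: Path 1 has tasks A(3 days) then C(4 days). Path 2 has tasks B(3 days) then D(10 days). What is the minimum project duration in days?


Path 1 = 3 + 4 = 7 days
Path 2 = 3 + 10 = 13 days
Duration = max(7, 13) = 13 days

13 days


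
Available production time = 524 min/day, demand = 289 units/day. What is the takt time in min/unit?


Formula: Takt Time = Available Production Time / Customer Demand
Takt = 524 min/day / 289 units/day
Takt = 1.81 min/unit

1.81 min/unit


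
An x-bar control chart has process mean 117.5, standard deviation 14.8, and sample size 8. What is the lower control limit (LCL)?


LCL = 117.5 - 3 * 14.8 / sqrt(8)

101.8


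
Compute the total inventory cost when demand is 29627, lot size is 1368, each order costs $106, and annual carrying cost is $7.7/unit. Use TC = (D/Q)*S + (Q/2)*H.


TC = 29627/1368 * 106 + 1368/2 * 7.7

$7562.46


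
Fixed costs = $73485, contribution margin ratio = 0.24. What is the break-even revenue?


Formula: BER = Fixed Costs / Contribution Margin Ratio
BER = $73485 / 0.24
BER = $306187.50 (to the nearest cent)

$306187.50


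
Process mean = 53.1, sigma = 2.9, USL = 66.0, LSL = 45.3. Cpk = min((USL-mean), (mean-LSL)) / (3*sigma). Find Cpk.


Cpu = (66.0 - 53.1) / (3 * 2.9) = 1.48
Cpl = (53.1 - 45.3) / (3 * 2.9) = 0.9
Cpk = min(1.48, 0.9) = 0.9

0.9


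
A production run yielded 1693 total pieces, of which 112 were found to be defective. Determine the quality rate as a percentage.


Formula: Quality Rate = Good Pieces / Total Pieces * 100
Good pieces = 1693 - 112 = 1581
QR = 1581 / 1693 * 100 = 93.4%

93.4%


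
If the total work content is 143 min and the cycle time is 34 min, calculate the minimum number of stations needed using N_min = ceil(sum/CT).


Formula: N_min = ceil(Sum of Task Times / Cycle Time)
N_min = ceil(143 min / 34 min) = ceil(4.2059)
N_min = 5 stations

5


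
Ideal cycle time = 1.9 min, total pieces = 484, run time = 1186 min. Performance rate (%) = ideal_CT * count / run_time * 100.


Formula: Performance = (Ideal CT * Total Count) / Run Time * 100
Ideal output time = 1.9 * 484 = 919.6 min
Performance = 919.6 / 1186 * 100 = 77.5%

77.5%


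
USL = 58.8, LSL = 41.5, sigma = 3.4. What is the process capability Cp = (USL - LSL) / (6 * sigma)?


Cp = (58.8 - 41.5) / (6 * 3.4)

0.85


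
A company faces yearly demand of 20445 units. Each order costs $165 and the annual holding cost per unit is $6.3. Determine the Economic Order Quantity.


Formula: EOQ = sqrt(2 * D * S / H)
Numerator: 2 * 20445 * 165 = 6746850
2DS/H = 6746850 / 6.3 = 1070928.6
EOQ = sqrt(1070928.6) = 1034.9 units

1034.9 units


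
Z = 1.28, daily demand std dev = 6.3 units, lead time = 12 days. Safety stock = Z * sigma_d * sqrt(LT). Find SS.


Formula: SS = z * sigma_d * sqrt(LT)
sqrt(LT) = sqrt(12) = 3.4641
SS = 1.28 * 6.3 * 3.4641
SS = 27.9 units

27.9 units


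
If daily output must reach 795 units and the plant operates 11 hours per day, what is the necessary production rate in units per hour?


Formula: Production Rate = Daily Demand / Available Hours
Rate = 795 units/day / 11 hours/day
Rate = 72.3 units/hour

72.3 units/hour


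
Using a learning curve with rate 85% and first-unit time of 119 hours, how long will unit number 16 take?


Formula: T_n = T_1 * (learning_rate)^(log2(n)) where learning_rate = rate/100
Doublings = log2(16) = 4
T_n = 119 * 0.85^4
T_n = 119 * 0.522 = 62.1 hours

62.1 hours


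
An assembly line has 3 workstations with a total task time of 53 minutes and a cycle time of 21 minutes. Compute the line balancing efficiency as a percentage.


Formula: Efficiency = Sum of Task Times / (N_stations * CT) * 100
Total station capacity = 3 stations * 21 min = 63 min
Efficiency = 53 / 63 * 100 = 84.1%

84.1%


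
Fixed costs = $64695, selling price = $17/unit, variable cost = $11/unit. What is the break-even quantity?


Formula: BEQ = Fixed Costs / (Price - Variable Cost)
Contribution margin = $17 - $11 = $6/unit
BEQ = ceil($64695 / $6/unit) = ceil(10782.5) = 10783 units

10783 units


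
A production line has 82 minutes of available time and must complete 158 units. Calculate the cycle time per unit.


Formula: CT = Available Time / Number of Units
CT = 82 min / 158 units
CT = 0.52 min/unit

0.52 min/unit


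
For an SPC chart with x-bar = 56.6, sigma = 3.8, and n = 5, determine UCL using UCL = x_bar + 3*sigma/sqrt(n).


UCL = 56.6 + 3 * 3.8 / sqrt(5)

61.7


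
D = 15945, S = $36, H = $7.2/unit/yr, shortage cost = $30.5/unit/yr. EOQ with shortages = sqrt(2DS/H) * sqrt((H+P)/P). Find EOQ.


Formula: EOQ* = sqrt(2DS/H) * sqrt((H+P)/P)
Base EOQ = sqrt(2*15945*36/7.2) = 399.31 units
Correction = sqrt((7.2+30.5)/30.5) = 1.11178
EOQ* = 399.31 * 1.11178 = 443.9 units

443.9 units


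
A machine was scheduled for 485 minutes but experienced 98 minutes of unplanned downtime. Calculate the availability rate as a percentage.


Formula: Availability = (Planned Time - Downtime) / Planned Time * 100
Uptime = 485 - 98 = 387 min
Availability = 387 / 485 * 100 = 79.8%

79.8%
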